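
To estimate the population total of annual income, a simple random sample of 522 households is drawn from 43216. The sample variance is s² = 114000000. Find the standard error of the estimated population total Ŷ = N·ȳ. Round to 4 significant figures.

2.007 × 10^7

Var(Ŷ) = N²·Var(ȳ) = N²·(1 − n/N)·s²/n.
f = 522/43216 = 0.01207886; Var(ȳ) = 0.98792114·114000000/522 = 215752.89.
Var(Ŷ) = 43216² · 215752.89 = 4.0294499 × 10^14.
SE(Ŷ) = √(4.0294499 × 10^14) = 2.007 × 10^7.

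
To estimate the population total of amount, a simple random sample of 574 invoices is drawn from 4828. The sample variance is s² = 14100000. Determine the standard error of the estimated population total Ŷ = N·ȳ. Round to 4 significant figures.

710300

Var(Ŷ) = N²·Var(ȳ) = N²·(1 − n/N)·s²/n.
f = 574/4828 = 0.11888981; Var(ȳ) = 0.88111019·14100000/574 = 21643.996.
Var(Ŷ) = 4828² · 21643.996 = 5.0451254 × 10^11.
SE(Ŷ) = √(5.0451254 × 10^11) = 710300.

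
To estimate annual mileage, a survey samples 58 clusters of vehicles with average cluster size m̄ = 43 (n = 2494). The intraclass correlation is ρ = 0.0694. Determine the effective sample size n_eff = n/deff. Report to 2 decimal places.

637.07

deff = 1 + (43 − 1)·0.0694 = 1 + 2.9148 = 3.9148.
n_eff = 2494 / 3.9148 = 637.07.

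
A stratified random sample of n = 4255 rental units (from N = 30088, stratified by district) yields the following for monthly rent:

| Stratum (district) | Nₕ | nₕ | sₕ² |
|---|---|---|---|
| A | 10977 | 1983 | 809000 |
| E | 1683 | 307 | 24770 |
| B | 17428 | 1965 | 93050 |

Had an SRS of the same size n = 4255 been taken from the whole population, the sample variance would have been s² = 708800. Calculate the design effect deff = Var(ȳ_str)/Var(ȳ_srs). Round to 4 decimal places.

Var(ȳ_str) = Σ Wₕ²(1−fₕ)sₕ²/nₕ with Wₕ = Nₕ/30088:
  A: (10977/30088)²·(1−1983/10977)·809000/1983 = 44.491363
  E: (1683/30088)²·(1−307/1683)·24770/307 = 0.20639708
  B: (17428/30088)²·(1−1965/17428)·93050/1965 = 14.096409
  → Var(ȳ_str) = 58.794169.
Var(ȳ_srs) = (1 − 4255/30088)·708800/4255 = 143.02293.
deff = 58.794169 / 143.02293 = 0.4111.

0.4111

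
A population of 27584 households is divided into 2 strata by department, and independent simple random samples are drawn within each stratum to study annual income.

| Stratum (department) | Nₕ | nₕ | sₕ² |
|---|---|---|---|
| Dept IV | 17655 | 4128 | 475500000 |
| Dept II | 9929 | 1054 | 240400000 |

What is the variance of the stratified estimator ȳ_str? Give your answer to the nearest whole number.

62570

Var(ȳ_str) = Σₕ Wₕ²(1 − fₕ)sₕ²/nₕ with Wₕ = Nₕ/N, N = 27584.
Dept IV: Wₕ = 0.64004495; term = 0.64004495²·(1 − 0.23381478)·475500000/4128 = 36154.766.
Dept II: Wₕ = 0.35995505; term = 0.35995505²·(1 − 0.10615369)·240400000/1054 = 26415.159.
Sum = 62569.925.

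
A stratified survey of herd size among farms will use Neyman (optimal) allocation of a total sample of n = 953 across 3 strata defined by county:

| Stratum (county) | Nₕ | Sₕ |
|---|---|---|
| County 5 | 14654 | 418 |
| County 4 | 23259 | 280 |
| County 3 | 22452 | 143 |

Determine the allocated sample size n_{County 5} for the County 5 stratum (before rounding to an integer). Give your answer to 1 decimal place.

Neyman allocation: nₕ = n·NₕSₕ / Σⱼ NⱼSⱼ.
Σ NⱼSⱼ = 14654·418 + 23259·280 + 22452·143 = 1.5848528 × 10^7.
n_{County 5} = 953·14654·418 / (1.5848528 × 10^7) = 368.3.

368.3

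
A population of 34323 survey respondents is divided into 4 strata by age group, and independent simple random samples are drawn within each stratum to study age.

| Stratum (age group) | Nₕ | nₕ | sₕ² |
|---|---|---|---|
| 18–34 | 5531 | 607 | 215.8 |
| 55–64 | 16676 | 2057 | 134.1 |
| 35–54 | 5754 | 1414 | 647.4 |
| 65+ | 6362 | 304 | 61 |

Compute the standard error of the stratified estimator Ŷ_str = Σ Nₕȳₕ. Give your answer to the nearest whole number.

6689

Var(Ŷ_str) = Σₕ Nₕ²(1 − fₕ)sₕ²/nₕ.
18–34: 5531²·(1 − 607/5531)·215.8/607 = 9.6824319 × 10^6.
55–64: 16676²·(1 − 2057/16676)·134.1/2057 = 1.5892932 × 10^7.
35–54: 5754²·(1 − 1414/5754)·647.4/1414 = 1.1433597 × 10^7.
65+: 6362²·(1 − 304/6362)·61/304 = 7.7335551 × 10^6.
Sum = 4.4742516 × 10^7.
SE = √(4.4742516 × 10^7) = 6689.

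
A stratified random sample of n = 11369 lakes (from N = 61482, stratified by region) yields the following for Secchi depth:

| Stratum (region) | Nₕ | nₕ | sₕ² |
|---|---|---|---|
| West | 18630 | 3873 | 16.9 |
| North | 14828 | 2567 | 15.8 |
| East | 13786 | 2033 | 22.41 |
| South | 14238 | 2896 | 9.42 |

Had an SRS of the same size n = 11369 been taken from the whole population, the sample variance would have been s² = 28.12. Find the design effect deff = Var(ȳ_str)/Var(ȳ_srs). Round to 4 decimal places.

0.6076

Var(ȳ_str) = Σ Wₕ²(1−fₕ)sₕ²/nₕ with Wₕ = Nₕ/61482:
  West: (18630/61482)²·(1−3873/18630)·16.9/3873 = 3.1736145 × 10^-4
  North: (14828/61482)²·(1−2567/14828)·15.8/2567 = 2.9603545 × 10^-4
  East: (13786/61482)²·(1−2033/13786)·22.41/2033 = 4.7249315 × 10^-4
  South: (14238/61482)²·(1−2896/14238)·9.42/2896 = 1.3896166 × 10^-4
  → Var(ȳ_str) = 0.0012248517.
Var(ȳ_srs) = (1 − 11369/61482)·28.12/11369 = 0.0020160229.
deff = 0.0012248517 / 0.0020160229 = 0.6076.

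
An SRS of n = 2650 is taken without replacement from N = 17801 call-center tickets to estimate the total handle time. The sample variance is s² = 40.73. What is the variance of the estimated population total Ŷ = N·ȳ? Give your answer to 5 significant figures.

4.1453 × 10^6

Var(Ŷ) = N²·Var(ȳ) = N²·(1 − n/N)·s²/n.
f = 2650/17801 = 0.14886804; Var(ȳ) = 0.85113196·40.73/2650 = 0.013081738.
Var(Ŷ) = 17801² · 0.013081738 = 4.1452836 × 10^6.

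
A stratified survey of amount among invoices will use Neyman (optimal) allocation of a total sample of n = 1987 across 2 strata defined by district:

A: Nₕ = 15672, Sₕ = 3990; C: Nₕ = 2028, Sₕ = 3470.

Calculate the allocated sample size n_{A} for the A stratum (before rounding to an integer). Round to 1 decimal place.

1786.0

Neyman allocation: nₕ = n·NₕSₕ / Σⱼ NⱼSⱼ.
Σ NⱼSⱼ = 15672·3990 + 2028·3470 = 6.956844 × 10^7.
n_{A} = 1987·15672·3990 / (6.956844 × 10^7) = 1786.0.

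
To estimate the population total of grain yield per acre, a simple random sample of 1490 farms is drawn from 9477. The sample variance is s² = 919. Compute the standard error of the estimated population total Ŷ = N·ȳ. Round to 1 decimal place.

6832.7

Var(Ŷ) = N²·Var(ȳ) = N²·(1 − n/N)·s²/n.
f = 1490/9477 = 0.15722275; Var(ȳ) = 0.84277725·919/1490 = 0.51980691.
Var(Ŷ) = 9477² · 0.51980691 = 4.6685693 × 10^7.
SE(Ŷ) = √(4.6685693 × 10^7) = 6832.7.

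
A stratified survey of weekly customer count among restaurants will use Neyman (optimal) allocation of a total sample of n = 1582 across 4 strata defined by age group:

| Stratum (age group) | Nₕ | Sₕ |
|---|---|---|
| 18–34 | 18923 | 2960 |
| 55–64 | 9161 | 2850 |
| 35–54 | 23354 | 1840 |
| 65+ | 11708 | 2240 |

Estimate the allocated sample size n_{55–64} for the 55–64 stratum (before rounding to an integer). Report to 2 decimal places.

Neyman allocation: nₕ = n·NₕSₕ / Σⱼ NⱼSⱼ.
Σ NⱼSⱼ = 18923·2960 + 9161·2850 + 23354·1840 + 11708·2240 = 1.5131821 × 10^8.
n_{55–64} = 1582·9161·2850 / (1.5131821 × 10^8) = 272.96.

272.96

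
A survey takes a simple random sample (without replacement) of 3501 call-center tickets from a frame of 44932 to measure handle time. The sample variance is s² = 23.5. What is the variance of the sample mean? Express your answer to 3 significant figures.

0.00619

Under SRS without replacement, Var(ȳ) = (1 − f)·s²/n with f = n/N = 3501/44932 = 0.07791774.
Var(ȳ) = (1 − 0.07791774)·23.5/3501 = 0.92208226·0.0067123679 = 0.0061893553.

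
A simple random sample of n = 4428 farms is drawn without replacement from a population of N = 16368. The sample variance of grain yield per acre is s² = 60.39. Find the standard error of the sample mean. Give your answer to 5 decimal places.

0.09974

Under SRS without replacement, Var(ȳ) = (1 − f)·s²/n with f = n/N = 4428/16368 = 0.27052786.
Var(ȳ) = (1 − 0.27052786)·60.39/4428 = 0.72947214·0.013638211 = 0.0099486953.
SE(ȳ) = √(0.0099486953) = 0.09974.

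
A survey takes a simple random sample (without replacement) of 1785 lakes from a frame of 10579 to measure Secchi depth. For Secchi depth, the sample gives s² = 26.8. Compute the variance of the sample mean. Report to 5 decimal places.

Under SRS without replacement, Var(ȳ) = (1 − f)·s²/n with f = n/N = 1785/10579 = 0.16873050.
Var(ȳ) = (1 − 0.16873050)·26.8/1785 = 0.83126950·0.015014006 = 0.012480685.

0.01248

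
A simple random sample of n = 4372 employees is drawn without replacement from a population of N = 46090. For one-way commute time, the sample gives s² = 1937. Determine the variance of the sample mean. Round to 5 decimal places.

Under SRS without replacement, Var(ȳ) = (1 − f)·s²/n with f = n/N = 4372/46090 = 0.09485789.
Var(ȳ) = (1 − 0.09485789)·1937/4372 = 0.90514211·0.44304666 = 0.40102019.

0.40102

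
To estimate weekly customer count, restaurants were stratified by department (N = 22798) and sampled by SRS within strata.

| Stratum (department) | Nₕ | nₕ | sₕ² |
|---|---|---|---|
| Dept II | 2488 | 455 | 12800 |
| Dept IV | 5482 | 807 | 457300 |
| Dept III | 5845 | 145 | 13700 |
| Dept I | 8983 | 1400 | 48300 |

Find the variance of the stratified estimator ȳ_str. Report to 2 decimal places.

38.79

Var(ȳ_str) = Σₕ Wₕ²(1 − fₕ)sₕ²/nₕ with Wₕ = Nₕ/N, N = 22798.
Dept II: Wₕ = 0.10913238; term = 0.10913238²·(1 − 0.18287781)·12800/455 = 0.2737744.
Dept IV: Wₕ = 0.24045969; term = 0.24045969²·(1 − 0.14720905)·457300/807 = 27.941828.
Dept III: Wₕ = 0.25638214; term = 0.25638214²·(1 − 0.02480753)·13700/145 = 6.0564542.
Dept I: Wₕ = 0.39402579; term = 0.39402579²·(1 − 0.15584994)·48300/1400 = 4.5215574.
Sum = 38.793614.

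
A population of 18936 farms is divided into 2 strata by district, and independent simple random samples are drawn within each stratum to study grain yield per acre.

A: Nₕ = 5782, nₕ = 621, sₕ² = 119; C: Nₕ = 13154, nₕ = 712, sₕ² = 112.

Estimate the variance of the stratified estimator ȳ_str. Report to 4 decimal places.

0.0877

Var(ȳ_str) = Σₕ Wₕ²(1 − fₕ)sₕ²/nₕ with Wₕ = Nₕ/N, N = 18936.
A: Wₕ = 0.30534432; term = 0.30534432²·(1 − 0.10740228)·119/621 = 0.015947434.
C: Wₕ = 0.69465568; term = 0.69465568²·(1 − 0.05412802)·112/712 = 0.071797542.
Sum = 0.087744976.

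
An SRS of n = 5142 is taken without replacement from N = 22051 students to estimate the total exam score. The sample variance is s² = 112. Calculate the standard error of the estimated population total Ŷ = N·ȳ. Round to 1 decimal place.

Var(Ŷ) = N²·Var(ȳ) = N²·(1 − n/N)·s²/n.
f = 5142/22051 = 0.23318670; Var(ȳ) = 0.76681330·112/5142 = 0.016702273.
Var(Ŷ) = 22051² · 0.016702273 = 8.1214235 × 10^6.
SE(Ŷ) = √(8.1214235 × 10^6) = 2849.8.

2849.8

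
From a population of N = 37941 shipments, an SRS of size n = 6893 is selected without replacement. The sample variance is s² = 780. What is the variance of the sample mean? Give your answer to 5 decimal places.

Under SRS without replacement, Var(ȳ) = (1 − f)·s²/n with f = n/N = 6893/37941 = 0.18167681.
Var(ȳ) = (1 − 0.18167681)·780/6893 = 0.81832319·0.11315828 = 0.092600041.

0.09260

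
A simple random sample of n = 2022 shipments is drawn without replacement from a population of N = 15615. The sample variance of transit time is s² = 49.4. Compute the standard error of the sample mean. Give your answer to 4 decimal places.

Under SRS without replacement, Var(ȳ) = (1 − f)·s²/n with f = n/N = 2022/15615 = 0.12949087.
Var(ȳ) = (1 − 0.12949087)·49.4/2022 = 0.87050913·0.024431256 = 0.021267631.
SE(ȳ) = √(0.021267631) = 0.1458.

0.1458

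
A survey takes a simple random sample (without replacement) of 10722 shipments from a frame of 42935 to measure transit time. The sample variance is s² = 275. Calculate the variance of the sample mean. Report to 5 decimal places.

0.01924

Under SRS without replacement, Var(ȳ) = (1 − f)·s²/n with f = n/N = 10722/42935 = 0.24972633.
Var(ȳ) = (1 − 0.24972633)·275/10722 = 0.75027367·0.0256482 = 0.019243169.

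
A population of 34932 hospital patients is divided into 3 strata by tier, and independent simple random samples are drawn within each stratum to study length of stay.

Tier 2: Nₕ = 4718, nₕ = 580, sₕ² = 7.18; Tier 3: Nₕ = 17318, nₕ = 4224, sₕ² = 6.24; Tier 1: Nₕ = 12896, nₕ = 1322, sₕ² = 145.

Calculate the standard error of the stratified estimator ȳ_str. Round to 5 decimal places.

0.11785

Var(ȳ_str) = Σₕ Wₕ²(1 − fₕ)sₕ²/nₕ with Wₕ = Nₕ/N, N = 34932.
Tier 2: Wₕ = 0.13506241; term = 0.13506241²·(1 − 0.12293345)·7.18/580 = 1.9806055 × 10^-4.
Tier 3: Wₕ = 0.49576320; term = 0.49576320²·(1 − 0.24390807)·6.24/4224 = 2.7452623 × 10^-4.
Tier 1: Wₕ = 0.36917440; term = 0.36917440²·(1 − 0.10251241)·145/1322 = 0.013416157.
Sum = 0.013888744.
SE = √(0.013888744) = 0.11785.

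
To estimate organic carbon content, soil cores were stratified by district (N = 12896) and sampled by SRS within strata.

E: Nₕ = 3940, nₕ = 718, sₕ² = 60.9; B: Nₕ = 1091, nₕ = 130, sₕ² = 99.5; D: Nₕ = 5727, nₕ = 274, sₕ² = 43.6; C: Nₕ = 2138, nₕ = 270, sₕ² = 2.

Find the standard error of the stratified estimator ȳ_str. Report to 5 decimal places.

0.20337

Var(ȳ_str) = Σₕ Wₕ²(1 − fₕ)sₕ²/nₕ with Wₕ = Nₕ/N, N = 12896.
E: Wₕ = 0.30552109; term = 0.30552109²·(1 − 0.18223350)·60.9/718 = 0.006474475.
B: Wₕ = 0.08459988; term = 0.08459988²·(1 − 0.11915674)·99.5/130 = 0.0048252278.
D: Wₕ = 0.44409119; term = 0.44409119²·(1 − 0.04784355)·43.6/274 = 0.029880548.
C: Wₕ = 0.16578784; term = 0.16578784²·(1 − 0.12628625)·2/270 = 1.7788558 × 10^-4.
Sum = 0.041358136.
SE = √(0.041358136) = 0.20337.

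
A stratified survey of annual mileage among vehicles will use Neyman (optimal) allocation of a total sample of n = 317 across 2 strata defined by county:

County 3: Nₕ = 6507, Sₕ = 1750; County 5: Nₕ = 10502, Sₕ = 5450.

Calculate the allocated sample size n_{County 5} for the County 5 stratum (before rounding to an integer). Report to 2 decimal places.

264.40

Neyman allocation: nₕ = n·NₕSₕ / Σⱼ NⱼSⱼ.
Σ NⱼSⱼ = 6507·1750 + 10502·5450 = 6.862315 × 10^7.
n_{County 5} = 317·10502·5450 / (6.862315 × 10^7) = 264.40.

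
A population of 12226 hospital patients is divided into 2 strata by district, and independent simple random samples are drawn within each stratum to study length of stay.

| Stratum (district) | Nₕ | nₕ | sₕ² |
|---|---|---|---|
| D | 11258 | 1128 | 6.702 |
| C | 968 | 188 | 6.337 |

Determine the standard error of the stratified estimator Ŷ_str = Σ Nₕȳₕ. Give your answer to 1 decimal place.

Var(Ŷ_str) = Σₕ Nₕ²(1 − fₕ)sₕ²/nₕ.
D: 11258²·(1 − 1128/11258)·6.702/1128 = 677588.48.
C: 968²·(1 − 188/968)·6.337/188 = 25450.471.
Sum = 703038.95.
SE = √(703038.95) = 838.5.

838.5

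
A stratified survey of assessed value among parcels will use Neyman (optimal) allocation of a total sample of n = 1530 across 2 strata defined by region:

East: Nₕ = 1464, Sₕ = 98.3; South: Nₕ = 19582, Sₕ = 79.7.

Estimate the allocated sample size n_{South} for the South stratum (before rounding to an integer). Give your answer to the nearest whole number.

Neyman allocation: nₕ = n·NₕSₕ / Σⱼ NⱼSⱼ.
Σ NⱼSⱼ = 1464·98.3 + 19582·79.7 = 1.7045966 × 10^6.
n_{South} = 1530·19582·79.7 / (1.7045966 × 10^6) = 1401.

1401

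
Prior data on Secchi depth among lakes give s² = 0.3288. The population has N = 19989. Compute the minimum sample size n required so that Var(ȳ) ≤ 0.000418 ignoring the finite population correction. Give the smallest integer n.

Without fpc, n₀ = s²/D = 0.3288/0.000418 = 786.6029.
Rounding up, n = 787.

787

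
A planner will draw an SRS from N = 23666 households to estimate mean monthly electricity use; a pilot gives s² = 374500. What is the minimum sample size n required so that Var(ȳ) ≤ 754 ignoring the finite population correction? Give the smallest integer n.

Without fpc, n₀ = s²/D = 374500/754 = 496.6844.
Rounding up, n = 497.

497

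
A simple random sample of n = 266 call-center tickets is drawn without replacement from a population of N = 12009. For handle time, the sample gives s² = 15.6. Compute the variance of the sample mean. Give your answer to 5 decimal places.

0.05735

Under SRS without replacement, Var(ȳ) = (1 − f)·s²/n with f = n/N = 266/12009 = 0.02215005.
Var(ȳ) = (1 − 0.02215005)·15.6/266 = 0.97784995·0.058646617 = 0.057347591.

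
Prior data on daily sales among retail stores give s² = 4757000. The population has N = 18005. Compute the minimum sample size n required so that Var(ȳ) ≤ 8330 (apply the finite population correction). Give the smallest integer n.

Without fpc, n₀ = s²/D = 4757000/8330 = 571.0684.
With fpc, (1 − n/N)·s²/n ≤ D requires n ≥ n₀/(1 + n₀/N) = 571.0684/(1 + 571.0684/18005) = 553.5125.
Rounding up, n = 554.

554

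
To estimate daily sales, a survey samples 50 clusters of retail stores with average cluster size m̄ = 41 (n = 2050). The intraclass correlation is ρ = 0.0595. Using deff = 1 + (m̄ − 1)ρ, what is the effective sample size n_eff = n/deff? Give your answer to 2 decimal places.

606.51

deff = 1 + (41 − 1)·0.0595 = 1 + 2.38 = 3.38.
n_eff = 2050 / 3.38 = 606.51.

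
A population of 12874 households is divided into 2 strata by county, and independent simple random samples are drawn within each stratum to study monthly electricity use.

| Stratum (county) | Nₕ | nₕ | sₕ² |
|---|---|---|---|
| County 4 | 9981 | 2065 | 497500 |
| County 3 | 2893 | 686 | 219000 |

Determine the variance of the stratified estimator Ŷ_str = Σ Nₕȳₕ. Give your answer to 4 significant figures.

2.107 × 10^10

Var(Ŷ_str) = Σₕ Nₕ²(1 − fₕ)sₕ²/nₕ.
County 4: 9981²·(1 − 2065/9981)·497500/2065 = 1.9035 × 10^10.
County 3: 2893²·(1 − 686/2893)·219000/686 = 2.0383125 × 10^9.
Sum = 2.1073313 × 10^10.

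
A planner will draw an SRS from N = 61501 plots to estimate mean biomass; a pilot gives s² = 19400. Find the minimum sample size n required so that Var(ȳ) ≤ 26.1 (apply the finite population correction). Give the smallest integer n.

Without fpc, n₀ = s²/D = 19400/26.1 = 743.2950.
With fpc, (1 − n/N)·s²/n ≤ D requires n ≥ n₀/(1 + n₀/N) = 743.2950/(1 + 743.2950/61501) = 734.4189.
Rounding up, n = 735.

735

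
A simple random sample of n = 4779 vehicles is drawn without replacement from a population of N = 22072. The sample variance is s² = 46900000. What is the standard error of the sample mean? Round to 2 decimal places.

87.69

Under SRS without replacement, Var(ȳ) = (1 − f)·s²/n with f = n/N = 4779/22072 = 0.21651867.
Var(ȳ) = (1 − 0.21651867)·46900000/4779 = 0.78348133·9813.7686 = 7688.9045.
SE(ȳ) = √(7688.9045) = 87.69.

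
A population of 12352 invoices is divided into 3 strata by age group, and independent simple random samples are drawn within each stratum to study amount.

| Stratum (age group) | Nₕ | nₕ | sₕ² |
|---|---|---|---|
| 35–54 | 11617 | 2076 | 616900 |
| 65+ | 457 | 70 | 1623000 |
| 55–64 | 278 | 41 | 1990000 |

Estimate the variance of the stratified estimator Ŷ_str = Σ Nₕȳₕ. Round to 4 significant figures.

4.023 × 10^10

Var(Ŷ_str) = Σₕ Nₕ²(1 − fₕ)sₕ²/nₕ.
35–54: 11617²·(1 − 2076/11617)·616900/2076 = 3.2936338 × 10^10.
65+: 457²·(1 − 70/457)·1623000/70 = 4.1006022 × 10^9.
55–64: 278²·(1 − 41/278)·1990000/41 = 3.1978815 × 10^9.
Sum = 4.0234822 × 10^10.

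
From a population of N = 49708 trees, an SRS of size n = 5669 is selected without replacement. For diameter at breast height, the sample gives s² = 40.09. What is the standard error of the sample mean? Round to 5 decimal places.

0.07915

Under SRS without replacement, Var(ȳ) = (1 − f)·s²/n with f = n/N = 5669/49708 = 0.11404603.
Var(ȳ) = (1 − 0.11404603)·40.09/5669 = 0.88595397·0.007071794 = 0.0062652839.
SE(ȳ) = √(0.0062652839) = 0.07915.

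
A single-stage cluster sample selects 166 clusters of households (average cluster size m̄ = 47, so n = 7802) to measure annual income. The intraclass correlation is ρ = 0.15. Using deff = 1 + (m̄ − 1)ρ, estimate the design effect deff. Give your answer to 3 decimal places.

7.900

deff = 1 + (47 − 1)·0.15 = 1 + 6.9 = 7.9.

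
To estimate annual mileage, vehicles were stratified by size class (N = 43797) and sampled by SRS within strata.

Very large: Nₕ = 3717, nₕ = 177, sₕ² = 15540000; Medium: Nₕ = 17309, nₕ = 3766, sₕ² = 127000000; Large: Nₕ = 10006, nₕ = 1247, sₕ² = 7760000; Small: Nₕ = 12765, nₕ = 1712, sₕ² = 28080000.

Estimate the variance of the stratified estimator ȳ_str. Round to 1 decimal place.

6214.2

Var(ȳ_str) = Σₕ Wₕ²(1 − fₕ)sₕ²/nₕ with Wₕ = Nₕ/N, N = 43797.
Very large: Wₕ = 0.08486883; term = 0.08486883²·(1 − 0.04761905)·15540000/177 = 602.26114.
Medium: Wₕ = 0.39520972; term = 0.39520972²·(1 − 0.21757467)·127000000/3766 = 4121.1795.
Large: Wₕ = 0.22846314; term = 0.22846314²·(1 − 0.12462522)·7760000/1247 = 284.32927.
Small: Wₕ = 0.29145832; term = 0.29145832²·(1 − 0.13411673)·28080000/1712 = 1206.4397.
Sum = 6214.2096.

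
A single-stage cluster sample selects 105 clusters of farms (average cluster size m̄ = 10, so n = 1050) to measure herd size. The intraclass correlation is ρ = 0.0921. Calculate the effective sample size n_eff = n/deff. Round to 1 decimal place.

574.1

deff = 1 + (10 − 1)·0.0921 = 1 + 0.8289 = 1.8289.
n_eff = 1050 / 1.8289 = 574.1.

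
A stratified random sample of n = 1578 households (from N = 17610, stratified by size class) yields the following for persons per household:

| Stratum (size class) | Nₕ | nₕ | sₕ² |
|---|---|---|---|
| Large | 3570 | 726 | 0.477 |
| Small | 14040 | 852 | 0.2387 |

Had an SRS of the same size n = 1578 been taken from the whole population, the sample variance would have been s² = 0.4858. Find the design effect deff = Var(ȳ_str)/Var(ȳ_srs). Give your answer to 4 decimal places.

Var(ȳ_str) = Σ Wₕ²(1−fₕ)sₕ²/nₕ with Wₕ = Nₕ/17610:
  Large: (3570/17610)²·(1−726/3570)·0.477/726 = 2.1511013 × 10^-5
  Small: (14040/17610)²·(1−852/14040)·0.2387/852 = 1.6727851 × 10^-4
  → Var(ȳ_str) = 1.8878952 × 10^-4.
Var(ȳ_srs) = (1 − 1578/17610)·0.4858/1578 = 2.8027145 × 10^-4.
deff = (1.8878952 × 10^-4) / (2.8027145 × 10^-4) = 0.6736.

0.6736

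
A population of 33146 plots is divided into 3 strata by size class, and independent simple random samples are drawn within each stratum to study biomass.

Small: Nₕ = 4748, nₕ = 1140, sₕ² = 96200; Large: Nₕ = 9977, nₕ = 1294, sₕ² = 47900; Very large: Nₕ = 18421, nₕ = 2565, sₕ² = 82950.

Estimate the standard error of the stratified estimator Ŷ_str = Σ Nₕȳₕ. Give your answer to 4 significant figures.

118700

Var(Ŷ_str) = Σₕ Nₕ²(1 − fₕ)sₕ²/nₕ.
Small: 4748²·(1 − 1140/4748)·96200/1140 = 1.4455977 × 10^9.
Large: 9977²·(1 − 1294/9977)·47900/1294 = 3.2067936 × 10^9.
Very large: 18421²·(1 − 2565/18421)·82950/2565 = 9.4457372 × 10^9.
Sum = 1.4098129 × 10^10.
SE = √(1.4098129 × 10^10) = 118700.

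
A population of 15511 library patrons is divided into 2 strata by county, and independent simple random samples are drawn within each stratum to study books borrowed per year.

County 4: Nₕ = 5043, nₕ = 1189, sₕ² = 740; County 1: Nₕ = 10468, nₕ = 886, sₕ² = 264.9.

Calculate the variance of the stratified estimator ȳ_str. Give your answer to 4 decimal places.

Var(ȳ_str) = Σₕ Wₕ²(1 − fₕ)sₕ²/nₕ with Wₕ = Nₕ/N, N = 15511.
County 4: Wₕ = 0.32512411; term = 0.32512411²·(1 − 0.23577236)·740/1189 = 0.050277184.
County 1: Wₕ = 0.67487589; term = 0.67487589²·(1 − 0.08463890)·264.9/886 = 0.12464892.
Sum = 0.1749261.

0.1749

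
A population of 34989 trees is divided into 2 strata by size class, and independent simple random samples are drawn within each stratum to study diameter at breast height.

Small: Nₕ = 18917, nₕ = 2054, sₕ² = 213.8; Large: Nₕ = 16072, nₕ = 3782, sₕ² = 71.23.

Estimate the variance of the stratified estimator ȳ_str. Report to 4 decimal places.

Var(ȳ_str) = Σₕ Wₕ²(1 − fₕ)sₕ²/nₕ with Wₕ = Nₕ/N, N = 34989.
Small: Wₕ = 0.54065563; term = 0.54065563²·(1 − 0.10857958)·213.8/2054 = 0.027122599.
Large: Wₕ = 0.45934437; term = 0.45934437²·(1 − 0.23531608)·71.23/3782 = 0.0030387863.
Sum = 0.030161385.

0.0302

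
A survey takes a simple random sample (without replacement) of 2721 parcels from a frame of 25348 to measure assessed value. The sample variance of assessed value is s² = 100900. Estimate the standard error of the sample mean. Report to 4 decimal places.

5.7534

Under SRS without replacement, Var(ȳ) = (1 − f)·s²/n with f = n/N = 2721/25348 = 0.10734575.
Var(ȳ) = (1 − 0.10734575)·100900/2721 = 0.89265425·37.081955 = 33.101365.
SE(ȳ) = √(33.101365) = 5.7534.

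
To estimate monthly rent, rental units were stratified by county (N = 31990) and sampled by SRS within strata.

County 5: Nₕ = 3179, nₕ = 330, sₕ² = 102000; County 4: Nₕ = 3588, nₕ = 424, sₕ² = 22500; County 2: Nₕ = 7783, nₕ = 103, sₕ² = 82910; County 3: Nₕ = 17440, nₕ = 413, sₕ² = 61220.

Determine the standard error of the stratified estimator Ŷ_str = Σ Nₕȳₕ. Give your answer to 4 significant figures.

Var(Ŷ_str) = Σₕ Nₕ²(1 − fₕ)sₕ²/nₕ.
County 5: 3179²·(1 − 330/3179)·102000/330 = 2.7994274 × 10^9.
County 4: 3588²·(1 − 424/3588)·22500/424 = 6.0242858 × 10^8.
County 2: 7783²·(1 − 103/7783)·82910/103 = 4.8114718 × 10^10.
County 3: 17440²·(1 − 413/17440)·61220/413 = 4.4017755 × 10^10.
Sum = 9.5534329 × 10^10.
SE = √(9.5534329 × 10^10) = 309100.

309100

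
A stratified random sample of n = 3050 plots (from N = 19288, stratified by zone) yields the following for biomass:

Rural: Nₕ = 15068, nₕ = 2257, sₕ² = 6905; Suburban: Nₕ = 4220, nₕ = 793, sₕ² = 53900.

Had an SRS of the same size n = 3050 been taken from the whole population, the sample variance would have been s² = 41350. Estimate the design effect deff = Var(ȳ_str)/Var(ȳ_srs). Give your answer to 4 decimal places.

0.3706

Var(ȳ_str) = Σ Wₕ²(1−fₕ)sₕ²/nₕ with Wₕ = Nₕ/19288:
  Rural: (15068/19288)²·(1−2257/15068)·6905/2257 = 1.5874365
  Suburban: (4220/19288)²·(1−793/4220)·53900/793 = 2.6422125
  → Var(ȳ_str) = 4.229649.
Var(ȳ_srs) = (1 − 3050/19288)·41350/3050 = 11.413557.
deff = 4.229649 / 11.413557 = 0.3706.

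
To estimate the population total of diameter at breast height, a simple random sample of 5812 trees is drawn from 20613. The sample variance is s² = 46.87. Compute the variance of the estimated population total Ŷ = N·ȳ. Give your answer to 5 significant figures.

Var(Ŷ) = N²·Var(ȳ) = N²·(1 − n/N)·s²/n.
f = 5812/20613 = 0.28195799; Var(ȳ) = 0.71804201·46.87/5812 = 0.0057905418.
Var(Ŷ) = 20613² · 0.0057905418 = 2.4603767 × 10^6.

2.4604 × 10^6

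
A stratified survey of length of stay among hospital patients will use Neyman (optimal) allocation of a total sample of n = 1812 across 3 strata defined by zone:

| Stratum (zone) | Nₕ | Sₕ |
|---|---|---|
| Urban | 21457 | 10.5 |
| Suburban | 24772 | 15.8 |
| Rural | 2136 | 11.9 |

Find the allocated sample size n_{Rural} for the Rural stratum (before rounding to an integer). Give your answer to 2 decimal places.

71.73

Neyman allocation: nₕ = n·NₕSₕ / Σⱼ NⱼSⱼ.
Σ NⱼSⱼ = 21457·10.5 + 24772·15.8 + 2136·11.9 = 642114.5.
n_{Rural} = 1812·2136·11.9 / 642114.5 = 71.73.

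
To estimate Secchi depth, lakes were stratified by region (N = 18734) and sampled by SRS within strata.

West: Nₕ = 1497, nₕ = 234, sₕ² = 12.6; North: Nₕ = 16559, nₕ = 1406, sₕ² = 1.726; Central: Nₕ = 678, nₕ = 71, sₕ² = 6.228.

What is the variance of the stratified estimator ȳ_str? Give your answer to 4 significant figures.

0.001271

Var(ȳ_str) = Σₕ Wₕ²(1 − fₕ)sₕ²/nₕ with Wₕ = Nₕ/N, N = 18734.
West: Wₕ = 0.07990819; term = 0.07990819²·(1 − 0.15631263)·12.6/234 = 2.9008068 × 10^-4.
North: Wₕ = 0.88390093; term = 0.88390093²·(1 − 0.08490851)·1.726/1406 = 8.7766174 × 10^-4.
Central: Wₕ = 0.03619088; term = 0.03619088²·(1 − 0.10471976)·6.228/71 = 1.0286026 × 10^-4.
Sum = 0.0012706027.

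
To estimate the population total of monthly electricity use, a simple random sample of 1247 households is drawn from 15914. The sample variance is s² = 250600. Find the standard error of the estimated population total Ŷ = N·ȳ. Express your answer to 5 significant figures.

216580

Var(Ŷ) = N²·Var(ȳ) = N²·(1 − n/N)·s²/n.
f = 1247/15914 = 0.07835868; Var(ȳ) = 0.92164132·250600/1247 = 185.21517.
Var(Ŷ) = 15914² · 185.21517 = 4.6906741 × 10^10.
SE(Ŷ) = √(4.6906741 × 10^10) = 216580.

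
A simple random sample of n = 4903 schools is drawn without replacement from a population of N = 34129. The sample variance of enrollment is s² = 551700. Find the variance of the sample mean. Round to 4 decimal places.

Under SRS without replacement, Var(ȳ) = (1 − f)·s²/n with f = n/N = 4903/34129 = 0.14366082.
Var(ȳ) = (1 − 0.14366082)·551700/4903 = 0.85633918·112.52295 = 96.357807.

96.3578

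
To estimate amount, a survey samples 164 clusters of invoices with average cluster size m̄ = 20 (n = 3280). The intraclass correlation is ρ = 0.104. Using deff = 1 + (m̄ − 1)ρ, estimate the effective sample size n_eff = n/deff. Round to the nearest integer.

deff = 1 + (20 − 1)·0.104 = 1 + 1.976 = 2.976.
n_eff = 3280 / 2.976 = 1102.

1102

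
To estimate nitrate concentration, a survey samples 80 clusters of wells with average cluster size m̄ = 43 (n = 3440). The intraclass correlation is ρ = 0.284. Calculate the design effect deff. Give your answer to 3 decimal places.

deff = 1 + (43 − 1)·0.284 = 1 + 11.928 = 12.928.

12.928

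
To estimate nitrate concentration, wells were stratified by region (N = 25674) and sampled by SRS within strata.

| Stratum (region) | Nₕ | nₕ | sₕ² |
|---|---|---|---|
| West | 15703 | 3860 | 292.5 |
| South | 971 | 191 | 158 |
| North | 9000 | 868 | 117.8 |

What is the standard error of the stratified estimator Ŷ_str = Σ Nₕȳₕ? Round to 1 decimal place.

Var(Ŷ_str) = Σₕ Nₕ²(1 − fₕ)sₕ²/nₕ.
West: 15703²·(1 − 3860/15703)·292.5/3860 = 1.4092334 × 10^7.
South: 971²·(1 − 191/971)·158/191 = 626523.77.
North: 9000²·(1 − 868/9000)·117.8/868 = 9.9326571 × 10^6.
Sum = 2.4651515 × 10^7.
SE = √(2.4651515 × 10^7) = 4965.0.

4965.0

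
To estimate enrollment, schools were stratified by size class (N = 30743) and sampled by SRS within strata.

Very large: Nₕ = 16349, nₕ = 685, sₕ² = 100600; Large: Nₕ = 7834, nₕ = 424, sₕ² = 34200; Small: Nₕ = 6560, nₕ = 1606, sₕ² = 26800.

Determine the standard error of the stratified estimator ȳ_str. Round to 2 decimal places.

Var(ȳ_str) = Σₕ Wₕ²(1 − fₕ)sₕ²/nₕ with Wₕ = Nₕ/N, N = 30743.
Very large: Wₕ = 0.53179586; term = 0.53179586²·(1 − 0.04189859)·100600/685 = 39.793193.
Large: Wₕ = 0.25482224; term = 0.25482224²·(1 − 0.05412305)·34200/424 = 4.9541544.
Small: Wₕ = 0.21338191; term = 0.21338191²·(1 − 0.24481707)·26800/1606 = 0.5737948.
Sum = 45.321142.
SE = √(45.321142) = 6.73.

6.73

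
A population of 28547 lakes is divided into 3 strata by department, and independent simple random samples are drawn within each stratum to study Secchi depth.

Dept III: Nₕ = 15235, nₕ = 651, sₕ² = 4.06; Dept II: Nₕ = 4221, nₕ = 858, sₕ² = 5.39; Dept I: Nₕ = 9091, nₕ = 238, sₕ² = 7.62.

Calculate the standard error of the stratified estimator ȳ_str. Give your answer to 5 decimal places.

0.07051

Var(ȳ_str) = Σₕ Wₕ²(1 − fₕ)sₕ²/nₕ with Wₕ = Nₕ/N, N = 28547.
Dept III: Wₕ = 0.53368130; term = 0.53368130²·(1 − 0.04273055)·4.06/651 = 0.0017003691.
Dept II: Wₕ = 0.14786142; term = 0.14786142²·(1 − 0.20326937)·5.39/858 = 1.0942656 × 10^-4.
Dept I: Wₕ = 0.31845728; term = 0.31845728²·(1 − 0.02617974)·7.62/238 = 0.0031619805.
Sum = 0.0049717762.
SE = √(0.0049717762) = 0.07051.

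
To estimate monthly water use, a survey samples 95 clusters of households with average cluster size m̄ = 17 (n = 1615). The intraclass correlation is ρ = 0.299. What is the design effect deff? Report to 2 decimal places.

deff = 1 + (17 − 1)·0.299 = 1 + 4.784 = 5.784.

5.78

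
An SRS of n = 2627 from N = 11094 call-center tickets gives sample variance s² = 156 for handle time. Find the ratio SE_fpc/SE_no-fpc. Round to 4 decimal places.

f = n/N = 2627/11094 = 0.23679466.
SE_no-fpc = √(s²/n) = 0.24368694; SE_fpc = √((1−f)s²/n) = 0.21288887.
Ratio = √(1−f) = 0.87361624.

0.8736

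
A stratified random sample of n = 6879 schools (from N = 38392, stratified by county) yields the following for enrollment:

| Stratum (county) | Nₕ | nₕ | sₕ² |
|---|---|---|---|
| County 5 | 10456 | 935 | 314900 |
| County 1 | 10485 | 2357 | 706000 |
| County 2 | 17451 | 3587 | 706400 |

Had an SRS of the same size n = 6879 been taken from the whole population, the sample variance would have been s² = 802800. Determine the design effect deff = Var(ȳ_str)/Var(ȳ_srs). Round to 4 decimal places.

Var(ȳ_str) = Σ Wₕ²(1−fₕ)sₕ²/nₕ with Wₕ = Nₕ/38392:
  County 5: (10456/38392)²·(1−935/10456)·314900/935 = 22.747188
  County 1: (10485/38392)²·(1−2357/10485)·706000/2357 = 17.318719
  County 2: (17451/38392)²·(1−3587/17451)·706400/3587 = 32.325608
  → Var(ȳ_str) = 72.391515.
Var(ȳ_srs) = (1 − 6879/38392)·802800/6879 = 95.792403.
deff = 72.391515 / 95.792403 = 0.7557.

0.7557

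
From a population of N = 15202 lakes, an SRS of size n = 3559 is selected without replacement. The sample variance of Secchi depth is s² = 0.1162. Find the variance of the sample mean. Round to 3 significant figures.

2.50 × 10^-5

Under SRS without replacement, Var(ȳ) = (1 − f)·s²/n with f = n/N = 3559/15202 = 0.23411393.
Var(ȳ) = (1 − 0.23411393)·0.1162/3559 = 0.76588607·3.2649621 × 10^-5 = 2.500589 × 10^-5.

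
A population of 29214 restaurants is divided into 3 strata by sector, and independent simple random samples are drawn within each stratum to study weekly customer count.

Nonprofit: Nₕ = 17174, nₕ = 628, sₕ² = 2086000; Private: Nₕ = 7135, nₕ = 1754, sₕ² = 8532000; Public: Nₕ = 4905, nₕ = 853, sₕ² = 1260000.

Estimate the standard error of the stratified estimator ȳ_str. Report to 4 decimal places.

Var(ȳ_str) = Σₕ Wₕ²(1 − fₕ)sₕ²/nₕ with Wₕ = Nₕ/N, N = 29214.
Nonprofit: Wₕ = 0.58786883; term = 0.58786883²·(1 − 0.03656690)·2086000/628 = 1105.9541.
Private: Wₕ = 0.24423222; term = 0.24423222²·(1 − 0.24583041)·8532000/1754 = 218.82462.
Public: Wₕ = 0.16789895; term = 0.16789895²·(1 − 0.17390418)·1260000/853 = 34.399166.
Sum = 1359.1779.
SE = √(1359.1779) = 36.8670.

36.8670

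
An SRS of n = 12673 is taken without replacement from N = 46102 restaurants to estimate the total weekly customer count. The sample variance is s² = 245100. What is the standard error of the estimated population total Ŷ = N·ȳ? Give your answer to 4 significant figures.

Var(Ŷ) = N²·Var(ȳ) = N²·(1 − n/N)·s²/n.
f = 12673/46102 = 0.27489046; Var(ȳ) = 0.72510954·245100/12673 = 14.023858.
Var(Ŷ) = 46102² · 14.023858 = 2.9806229 × 10^10.
SE(Ŷ) = √(2.9806229 × 10^10) = 172600.

172600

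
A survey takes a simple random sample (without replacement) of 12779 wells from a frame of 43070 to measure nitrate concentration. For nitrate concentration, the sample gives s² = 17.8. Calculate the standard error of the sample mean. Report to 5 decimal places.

0.03130

Under SRS without replacement, Var(ȳ) = (1 − f)·s²/n with f = n/N = 12779/43070 = 0.29670304.
Var(ȳ) = (1 − 0.29670304)·17.8/12779 = 0.70329696·0.0013929102 = 9.7962954 × 10^-4.
SE(ȳ) = √(9.7962954 × 10^-4) = 0.03130.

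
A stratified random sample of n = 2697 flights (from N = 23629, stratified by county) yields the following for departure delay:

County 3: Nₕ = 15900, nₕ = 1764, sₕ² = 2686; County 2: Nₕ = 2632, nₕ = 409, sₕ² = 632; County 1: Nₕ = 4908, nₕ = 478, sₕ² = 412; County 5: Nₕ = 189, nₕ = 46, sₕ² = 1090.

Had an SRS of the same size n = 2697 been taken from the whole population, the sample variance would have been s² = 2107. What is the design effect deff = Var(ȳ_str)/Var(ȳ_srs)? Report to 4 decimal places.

0.9593

Var(ȳ_str) = Σ Wₕ²(1−fₕ)sₕ²/nₕ with Wₕ = Nₕ/23629:
  County 3: (15900/23629)²·(1−1764/15900)·2686/1764 = 0.61297167
  County 2: (2632/23629)²·(1−409/2632)·632/409 = 0.016193042
  County 1: (4908/23629)²·(1−478/4908)·412/478 = 0.03356502
  County 5: (189/23629)²·(1−46/189)·1090/46 = 0.0011470328
  → Var(ȳ_str) = 0.66387676.
Var(ȳ_srs) = (1 − 2697/23629)·2107/2697 = 0.69206833.
deff = 0.66387676 / 0.69206833 = 0.9593.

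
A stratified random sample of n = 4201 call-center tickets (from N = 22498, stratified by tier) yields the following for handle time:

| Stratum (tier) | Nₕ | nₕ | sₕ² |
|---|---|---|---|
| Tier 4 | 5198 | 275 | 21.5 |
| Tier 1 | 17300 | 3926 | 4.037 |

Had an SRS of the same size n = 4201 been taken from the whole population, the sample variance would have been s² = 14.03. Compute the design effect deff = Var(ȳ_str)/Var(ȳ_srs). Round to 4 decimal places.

1.6283

Var(ȳ_str) = Σ Wₕ²(1−fₕ)sₕ²/nₕ with Wₕ = Nₕ/22498:
  Tier 4: (5198/22498)²·(1−275/5198)·21.5/275 = 0.0039526108
  Tier 1: (17300/22498)²·(1−3926/17300)·4.037/3926 = 4.7003268 × 10^-4
  → Var(ȳ_str) = 0.0044226435.
Var(ȳ_srs) = (1 − 4201/22498)·14.03/4201 = 0.00271607.
deff = 0.0044226435 / 0.00271607 = 1.6283.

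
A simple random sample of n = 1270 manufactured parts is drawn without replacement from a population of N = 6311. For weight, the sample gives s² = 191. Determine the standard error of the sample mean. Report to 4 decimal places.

0.3466

Under SRS without replacement, Var(ȳ) = (1 − f)·s²/n with f = n/N = 1270/6311 = 0.20123594.
Var(ȳ) = (1 − 0.20123594)·191/1270 = 0.79876406·0.1503937 = 0.12012908.
SE(ȳ) = √(0.12012908) = 0.3466.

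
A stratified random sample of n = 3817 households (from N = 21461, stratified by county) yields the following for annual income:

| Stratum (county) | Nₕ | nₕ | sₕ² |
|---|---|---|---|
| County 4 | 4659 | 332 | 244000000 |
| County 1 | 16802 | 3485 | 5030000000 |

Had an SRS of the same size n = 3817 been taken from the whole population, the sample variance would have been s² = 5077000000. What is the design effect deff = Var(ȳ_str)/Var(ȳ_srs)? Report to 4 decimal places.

Var(ȳ_str) = Σ Wₕ²(1−fₕ)sₕ²/nₕ with Wₕ = Nₕ/21461:
  County 4: (4659/21461)²·(1−332/4659)·244000000/332 = 32168.547
  County 1: (16802/21461)²·(1−3485/16802)·5030000000/3485 = 701185.09
  → Var(ȳ_str) = 733353.64.
Var(ȳ_srs) = (1 − 3817/21461)·5077000000/3817 = 1.0935335 × 10^6.
deff = 733353.64 / (1.0935335 × 10^6) = 0.6706.

0.6706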